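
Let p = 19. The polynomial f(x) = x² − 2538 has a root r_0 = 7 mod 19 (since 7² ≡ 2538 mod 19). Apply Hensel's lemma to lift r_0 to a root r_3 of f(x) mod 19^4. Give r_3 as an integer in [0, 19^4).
r_3 = 43118 (mod 130321)

Hensel's recurrence: r_{i+1} = r_i − f(r_i)·(f′(r_i))^{-1} mod 19^{i+2}, with f′(x) = 2x. Iterate:
  r_0 = 7 (mod 19)
  r_1 = 159 (mod 361)
  r_2 = 1964 (mod 6859)
  r_3 = 43118 (mod 130321)
Final: r_3 = 43118, and one checks f(r_3) ≡ 0 mod 19^4.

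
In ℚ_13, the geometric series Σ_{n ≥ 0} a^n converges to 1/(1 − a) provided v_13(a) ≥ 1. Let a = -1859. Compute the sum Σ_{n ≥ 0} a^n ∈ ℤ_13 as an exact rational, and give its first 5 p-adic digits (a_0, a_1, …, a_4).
Σ a^n = 1/(1 − a) = 1/1860;  first 5 digits = (1, 0, 2, 12, 3)

v_13(a) = 2 ≥ 1, so the series converges in ℤ_13 to 1/(1 − a) = 1/(1 − (-1859)) = 1/1860. Expand this rational in ℤ_13: compute digits iteratively via d_i = x_i mod 13, x_{i+1} = (x_i − d_i)/13. The first 5 digits are (1, 0, 2, 12, 3).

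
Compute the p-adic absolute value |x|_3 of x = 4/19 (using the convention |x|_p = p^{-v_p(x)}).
|4/19|_3 = 1

Step 1 — compute v_3(x) by factoring powers of 3 out of the numerator and denominator: v_3(4/19) = 0. Step 2 — apply |x|_p = p^{-v_p(x)} = 3^{0} = 1.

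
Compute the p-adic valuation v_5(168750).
v_5(168750) = 5

v_5(n) is the largest exponent k such that 5^k divides n. Factor out: 168750 = 5^5 · 54. (Sign doesn't affect v_p.) So v_5(168750) = 5.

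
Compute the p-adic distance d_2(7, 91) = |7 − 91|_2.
d_2(7, 91) = 1/4

Step 1 — x − y = 7 − 91 = -84. Step 2 — v_2(-84) = 2 (factor: -84 = −(2^2 · 21); the sign does not affect v_p). Step 3 — |x − y|_2 = 2^{-2} = 1/4.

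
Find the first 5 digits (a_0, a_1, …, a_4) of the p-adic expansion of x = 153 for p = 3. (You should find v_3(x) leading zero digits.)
(a_0, …, a_4) = (0, 0, 2, 2, 1)

v_3(153) = 2, so a_0 = ... = a_1 = 0. Factor out: x = 3^2 · u with u = 17 a unit in ℤ_3. Expand u iteratively via a_{v+i} = u_i mod 3, u_{i+1} = (u_i − a_{v+i})/3:
  u_0 = 17;  a_2 = 2;  u_1 = (u_0 − 2)/3 = 5
  u_1 = 5;  a_3 = 2;  u_2 = (u_1 − 2)/3 = 1
  u_2 = 1;  a_4 = 1;  u_3 = (u_2 − 1)/3 = 0
Digits: (0, 0, 2, 2, 1).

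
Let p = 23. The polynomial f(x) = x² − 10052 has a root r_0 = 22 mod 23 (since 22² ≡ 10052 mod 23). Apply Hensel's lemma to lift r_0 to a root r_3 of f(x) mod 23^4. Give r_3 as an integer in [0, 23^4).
r_3 = 134894 (mod 279841)

Hensel's recurrence: r_{i+1} = r_i − f(r_i)·(f′(r_i))^{-1} mod 23^{i+2}, with f′(x) = 2x. Iterate:
  r_0 = 22 (mod 23)
  r_1 = 528 (mod 529)
  r_2 = 1057 (mod 12167)
  r_3 = 134894 (mod 279841)
Final: r_3 = 134894, and one checks f(r_3) ≡ 0 mod 23^4.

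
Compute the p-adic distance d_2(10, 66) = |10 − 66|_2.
d_2(10, 66) = 1/8

Step 1 — x − y = 10 − 66 = -56. Step 2 — v_2(-56) = 3 (factor: -56 = −(2^3 · 7); the sign does not affect v_p). Step 3 — |x − y|_2 = 2^{-3} = 1/8.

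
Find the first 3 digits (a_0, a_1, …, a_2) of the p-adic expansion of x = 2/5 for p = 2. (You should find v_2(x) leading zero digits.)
(a_0, …, a_2) = (0, 1, 0)

v_2(2/5) = 1, so a_0 = ... = a_0 = 0. Factor out: x = 2^1 · u with u = 1/5 a unit in ℤ_2. Expand u iteratively via a_{v+i} = u_i mod 2, u_{i+1} = (u_i − a_{v+i})/2:
  u_0 = 1/5;  a_1 = 1;  u_1 = (u_0 − 1)/2 = -2/5
  u_1 = -2/5;  a_2 = 0;  u_2 = (u_1 − 0)/2 = -1/5
Digits: (0, 1, 0).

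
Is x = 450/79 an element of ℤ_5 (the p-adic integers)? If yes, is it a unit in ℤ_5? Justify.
x ∈ ℤ_5 but not a unit; v_5(x) = 2 > 0

ℤ_5 = {x ∈ ℚ_5 : v_5(x) ≥ 0} and ℤ_5^× = {x ∈ ℤ_5 : v_5(x) = 0}. Here v_5(450/79) = v_5(num) − v_5(den) = 2; compare against these criteria.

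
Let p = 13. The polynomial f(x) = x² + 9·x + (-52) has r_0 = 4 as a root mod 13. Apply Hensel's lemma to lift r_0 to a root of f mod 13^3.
r_2 = 4 (mod 2197)

Hensel: r_{i+1} = r_i − f(r_i)·(f′(r_i))^{-1} mod 13^{i+2}, f′(x) = 2x + 9. Iterate:
  r_0 = 4 (mod 13)
  r_1 = 4 (mod 169)
  r_2 = 4 (mod 2197)
Final: r = 4 satisfies f(r) ≡ 0 mod 13^3.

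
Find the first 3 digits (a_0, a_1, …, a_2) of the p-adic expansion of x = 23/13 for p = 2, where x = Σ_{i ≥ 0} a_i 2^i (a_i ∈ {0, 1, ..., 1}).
(a_0, …, a_2) = (1, 1, 0)

v_2(23/13) = 0 (numerator and denominator both coprime to 2), so x ∈ ℤ_2^×. Compute digits iteratively via a_i = x_i mod 2, x_{i+1} = (x_i − a_i)/2, with x_0 = x:
  x_0 = 23/13;  a_0 = 1;  x_1 = (x_0 − 1)/2 = 5/13
  x_1 = 5/13;  a_1 = 1;  x_2 = (x_1 − 1)/2 = -4/13
  x_2 = -4/13;  a_2 = 0;  x_3 = (x_2 − 0)/2 = -2/13
Digits: (1, 1, 0).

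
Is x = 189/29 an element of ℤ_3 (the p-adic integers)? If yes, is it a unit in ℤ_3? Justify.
x ∈ ℤ_3 but not a unit; v_3(x) = 3 > 0

ℤ_3 = {x ∈ ℚ_3 : v_3(x) ≥ 0} and ℤ_3^× = {x ∈ ℤ_3 : v_3(x) = 0}. Here v_3(189/29) = v_3(num) − v_3(den) = 3; compare against these criteria.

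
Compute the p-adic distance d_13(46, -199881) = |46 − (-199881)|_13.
d_13(46, -199881) = 1/28561

Step 1 — x − y = 46 − (-199881) = 199927. Step 2 — v_13(199927) = 4 (factor: 199927 = (13^4 · 7); the sign does not affect v_p). Step 3 — |x − y|_13 = 13^{-4} = 1/28561.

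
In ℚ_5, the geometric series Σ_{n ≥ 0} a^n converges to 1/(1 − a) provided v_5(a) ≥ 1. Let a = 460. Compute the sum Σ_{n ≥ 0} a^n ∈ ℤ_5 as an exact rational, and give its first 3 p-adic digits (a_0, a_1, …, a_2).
Σ a^n = 1/(1 − a) = -1/459;  first 3 digits = (1, 2, 2)

v_5(a) = 1 ≥ 1, so the series converges in ℤ_5 to 1/(1 − a) = 1/(1 − 460) = -1/459. Expand this rational in ℤ_5: compute digits iteratively via d_i = x_i mod 5, x_{i+1} = (x_i − d_i)/5. The first 3 digits are (1, 2, 2).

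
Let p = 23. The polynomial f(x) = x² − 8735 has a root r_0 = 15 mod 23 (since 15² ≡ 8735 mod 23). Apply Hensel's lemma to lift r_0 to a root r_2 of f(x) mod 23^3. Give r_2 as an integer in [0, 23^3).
r_2 = 9468 (mod 12167)

Hensel's recurrence: r_{i+1} = r_i − f(r_i)·(f′(r_i))^{-1} mod 23^{i+2}, with f′(x) = 2x. Iterate:
  r_0 = 15 (mod 23)
  r_1 = 475 (mod 529)
  r_2 = 9468 (mod 12167)
Final: r_2 = 9468, and one checks f(r_2) ≡ 0 mod 23^3.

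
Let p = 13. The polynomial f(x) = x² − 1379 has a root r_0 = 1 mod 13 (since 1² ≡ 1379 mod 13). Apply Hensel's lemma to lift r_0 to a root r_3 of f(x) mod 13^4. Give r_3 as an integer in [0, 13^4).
r_3 = 21477 (mod 28561)

Hensel's recurrence: r_{i+1} = r_i − f(r_i)·(f′(r_i))^{-1} mod 13^{i+2}, with f′(x) = 2x. Iterate:
  r_0 = 1 (mod 13)
  r_1 = 14 (mod 169)
  r_2 = 1704 (mod 2197)
  r_3 = 21477 (mod 28561)
Final: r_3 = 21477, and one checks f(r_3) ≡ 0 mod 13^4.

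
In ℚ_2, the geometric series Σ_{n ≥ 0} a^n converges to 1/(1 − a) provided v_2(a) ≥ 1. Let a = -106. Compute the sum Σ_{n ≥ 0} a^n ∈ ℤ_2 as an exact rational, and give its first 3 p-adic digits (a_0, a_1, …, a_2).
Σ a^n = 1/(1 − a) = 1/107;  first 3 digits = (1, 1, 0)

v_2(a) = 1 ≥ 1, so the series converges in ℤ_2 to 1/(1 − a) = 1/(1 − (-106)) = 1/107. Expand this rational in ℤ_2: compute digits iteratively via d_i = x_i mod 2, x_{i+1} = (x_i − d_i)/2. The first 3 digits are (1, 1, 0).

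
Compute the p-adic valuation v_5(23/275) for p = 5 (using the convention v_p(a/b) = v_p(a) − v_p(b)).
v_5(23/275) = -2

Factor powers of 5 from the numerator and denominator of the reduced fraction: 23 = 5^0 · 23 and 275 = 5^2 · 11. Apply v_p(a/b) = v_p(a) − v_p(b): v_5(23/275) = 0 − 2 = -2.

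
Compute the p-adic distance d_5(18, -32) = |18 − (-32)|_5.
d_5(18, -32) = 1/25

Step 1 — x − y = 18 − (-32) = 50. Step 2 — v_5(50) = 2 (factor: 50 = (5^2 · 2); the sign does not affect v_p). Step 3 — |x − y|_5 = 5^{-2} = 1/25.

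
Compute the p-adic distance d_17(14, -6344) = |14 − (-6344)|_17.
d_17(14, -6344) = 1/289

Step 1 — x − y = 14 − (-6344) = 6358. Step 2 — v_17(6358) = 2 (factor: 6358 = (17^2 · 22); the sign does not affect v_p). Step 3 — |x − y|_17 = 17^{-2} = 1/289.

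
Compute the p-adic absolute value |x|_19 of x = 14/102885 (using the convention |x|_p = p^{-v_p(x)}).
|14/102885|_19 = 6859

Step 1 — compute v_19(x) by factoring powers of 19 out of the numerator and denominator: v_19(14/102885) = -3. Step 2 — apply |x|_p = p^{-v_p(x)} = 19^{3} = 6859.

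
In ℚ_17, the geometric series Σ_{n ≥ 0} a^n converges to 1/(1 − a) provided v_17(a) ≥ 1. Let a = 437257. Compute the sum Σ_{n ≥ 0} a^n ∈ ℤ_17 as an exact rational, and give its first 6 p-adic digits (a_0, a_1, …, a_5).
Σ a^n = 1/(1 − a) = -1/437256;  first 6 digits = (1, 0, 0, 4, 5, 0)

v_17(a) = 3 ≥ 1, so the series converges in ℤ_17 to 1/(1 − a) = 1/(1 − 437257) = -1/437256. Expand this rational in ℤ_17: compute digits iteratively via d_i = x_i mod 17, x_{i+1} = (x_i − d_i)/17. The first 6 digits are (1, 0, 0, 4, 5, 0).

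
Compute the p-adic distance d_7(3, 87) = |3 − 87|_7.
d_7(3, 87) = 1/7

Step 1 — x − y = 3 − 87 = -84. Step 2 — v_7(-84) = 1 (factor: -84 = −(7^1 · 12); the sign does not affect v_p). Step 3 — |x − y|_7 = 7^{-1} = 1/7.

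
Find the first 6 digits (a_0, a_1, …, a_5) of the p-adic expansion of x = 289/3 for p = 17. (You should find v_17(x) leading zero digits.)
(a_0, …, a_5) = (0, 0, 6, 11, 5, 11)

v_17(289/3) = 2, so a_0 = ... = a_1 = 0. Factor out: x = 17^2 · u with u = 1/3 a unit in ℤ_17. Expand u iteratively via a_{v+i} = u_i mod 17, u_{i+1} = (u_i − a_{v+i})/17:
  u_0 = 1/3;  a_2 = 6;  u_1 = (u_0 − 6)/17 = -1/3
  u_1 = -1/3;  a_3 = 11;  u_2 = (u_1 − 11)/17 = -2/3
  u_2 = -2/3;  a_4 = 5;  u_3 = (u_2 − 5)/17 = -1/3
  u_3 = -1/3;  a_5 = 11;  u_4 = (u_3 − 11)/17 = -2/3
Digits: (0, 0, 6, 11, 5, 11).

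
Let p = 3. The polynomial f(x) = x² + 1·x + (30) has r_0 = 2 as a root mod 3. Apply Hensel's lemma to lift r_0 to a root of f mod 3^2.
r_1 = 2 (mod 9)

Hensel: r_{i+1} = r_i − f(r_i)·(f′(r_i))^{-1} mod 3^{i+2}, f′(x) = 2x + 1. Iterate:
  r_0 = 2 (mod 3)
  r_1 = 2 (mod 9)
Final: r = 2 satisfies f(r) ≡ 0 mod 3^2.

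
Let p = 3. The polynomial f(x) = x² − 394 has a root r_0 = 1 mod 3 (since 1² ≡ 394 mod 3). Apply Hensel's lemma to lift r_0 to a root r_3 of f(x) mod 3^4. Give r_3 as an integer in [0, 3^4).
r_3 = 31 (mod 81)

Hensel's recurrence: r_{i+1} = r_i − f(r_i)·(f′(r_i))^{-1} mod 3^{i+2}, with f′(x) = 2x. Iterate:
  r_0 = 1 (mod 3)
  r_1 = 4 (mod 9)
  r_2 = 4 (mod 27)
  r_3 = 31 (mod 81)
Final: r_3 = 31, and one checks f(r_3) ≡ 0 mod 3^4.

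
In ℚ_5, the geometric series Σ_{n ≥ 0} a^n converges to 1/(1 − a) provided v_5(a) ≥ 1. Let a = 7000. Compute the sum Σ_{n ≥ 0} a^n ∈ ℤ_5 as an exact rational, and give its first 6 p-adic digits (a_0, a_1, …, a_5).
Σ a^n = 1/(1 − a) = -1/6999;  first 6 digits = (1, 0, 0, 1, 1, 2)

v_5(a) = 3 ≥ 1, so the series converges in ℤ_5 to 1/(1 − a) = 1/(1 − 7000) = -1/6999. Expand this rational in ℤ_5: compute digits iteratively via d_i = x_i mod 5, x_{i+1} = (x_i − d_i)/5. The first 6 digits are (1, 0, 0, 1, 1, 2).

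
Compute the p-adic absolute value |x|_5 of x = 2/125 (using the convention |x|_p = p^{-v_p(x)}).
|2/125|_5 = 125

Step 1 — compute v_5(x) by factoring powers of 5 out of the numerator and denominator: v_5(2/125) = -3. Step 2 — apply |x|_p = p^{-v_p(x)} = 5^{3} = 125.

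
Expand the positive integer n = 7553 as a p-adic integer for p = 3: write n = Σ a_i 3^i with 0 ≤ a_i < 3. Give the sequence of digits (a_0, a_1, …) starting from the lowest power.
(a_0, a_1, …) = (2, 0, 2, 0, 0, 1, 1, 0, 1)

Repeated division by 3 gives the digits low-to-high: 7553 = 2 + 2·3^2 + 1·3^5 + 1·3^6 + 1·3^8. Digit sequence: (2, 0, 2, 0, 0, 1, 1, 0, 1).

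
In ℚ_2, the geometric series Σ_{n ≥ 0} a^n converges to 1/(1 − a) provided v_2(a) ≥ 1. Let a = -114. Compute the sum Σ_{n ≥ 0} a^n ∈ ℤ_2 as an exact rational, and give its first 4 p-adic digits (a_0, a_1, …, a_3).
Σ a^n = 1/(1 − a) = 1/115;  first 4 digits = (1, 1, 0, 1)

v_2(a) = 1 ≥ 1, so the series converges in ℤ_2 to 1/(1 − a) = 1/(1 − (-114)) = 1/115. Expand this rational in ℤ_2: compute digits iteratively via d_i = x_i mod 2, x_{i+1} = (x_i − d_i)/2. The first 4 digits are (1, 1, 0, 1).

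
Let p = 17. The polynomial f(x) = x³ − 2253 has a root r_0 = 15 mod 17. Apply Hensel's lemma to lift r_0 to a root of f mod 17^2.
r_1 = 66 (mod 289)

Hensel: r_{i+1} = r_i − f(r_i)/f′(r_i) mod 17^{i+2}, where f′(x) = 3x². Iterate:
  r_0 = 15 (mod 17)
  r_1 = 66 (mod 289)
Final: r = 66 with f(r) ≡ 0 mod 17^2.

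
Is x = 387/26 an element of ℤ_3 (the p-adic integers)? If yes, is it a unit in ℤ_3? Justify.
x ∈ ℤ_3 but not a unit; v_3(x) = 2 > 0

ℤ_3 = {x ∈ ℚ_3 : v_3(x) ≥ 0} and ℤ_3^× = {x ∈ ℤ_3 : v_3(x) = 0}. Here v_3(387/26) = v_3(num) − v_3(den) = 2; compare against these criteria.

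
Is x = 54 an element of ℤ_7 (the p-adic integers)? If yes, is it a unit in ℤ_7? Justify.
x ∈ ℤ_7^× (unit); v_7(x) = 0

ℤ_7 = {x ∈ ℚ_7 : v_7(x) ≥ 0} and ℤ_7^× = {x ∈ ℤ_7 : v_7(x) = 0}. Here v_7(54) = v_7(num) − v_7(den) = 0; compare against these criteria.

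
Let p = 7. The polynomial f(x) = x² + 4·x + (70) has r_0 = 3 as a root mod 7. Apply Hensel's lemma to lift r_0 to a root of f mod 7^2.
r_1 = 38 (mod 49)

Hensel: r_{i+1} = r_i − f(r_i)·(f′(r_i))^{-1} mod 7^{i+2}, f′(x) = 2x + 4. Iterate:
  r_0 = 3 (mod 7)
  r_1 = 38 (mod 49)
Final: r = 38 satisfies f(r) ≡ 0 mod 7^2.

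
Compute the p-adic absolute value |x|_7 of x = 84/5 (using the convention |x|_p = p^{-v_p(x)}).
|84/5|_7 = 1/7

Step 1 — compute v_7(x) by factoring powers of 7 out of the numerator and denominator: v_7(84/5) = 1. Step 2 — apply |x|_p = p^{-v_p(x)} = 7^{-1} = 1/7.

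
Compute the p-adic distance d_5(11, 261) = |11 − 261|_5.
d_5(11, 261) = 1/125

Step 1 — x − y = 11 − 261 = -250. Step 2 — v_5(-250) = 3 (factor: -250 = −(5^3 · 2); the sign does not affect v_p). Step 3 — |x − y|_5 = 5^{-3} = 1/125.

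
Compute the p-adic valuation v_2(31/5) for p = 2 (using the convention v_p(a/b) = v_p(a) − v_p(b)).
v_2(31/5) = 0

Factor powers of 2 from the numerator and denominator of the reduced fraction: 31 = 2^0 · 31 and 5 = 2^0 · 5. Apply v_p(a/b) = v_p(a) − v_p(b): v_2(31/5) = 0 − 0 = 0.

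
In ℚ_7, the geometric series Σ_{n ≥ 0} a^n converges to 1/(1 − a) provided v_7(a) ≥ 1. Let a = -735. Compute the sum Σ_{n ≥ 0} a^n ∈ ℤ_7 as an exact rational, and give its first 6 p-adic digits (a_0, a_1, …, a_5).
Σ a^n = 1/(1 − a) = 1/736;  first 6 digits = (1, 0, 6, 4, 0, 4)

v_7(a) = 2 ≥ 1, so the series converges in ℤ_7 to 1/(1 − a) = 1/(1 − (-735)) = 1/736. Expand this rational in ℤ_7: compute digits iteratively via d_i = x_i mod 7, x_{i+1} = (x_i − d_i)/7. The first 6 digits are (1, 0, 6, 4, 0, 4).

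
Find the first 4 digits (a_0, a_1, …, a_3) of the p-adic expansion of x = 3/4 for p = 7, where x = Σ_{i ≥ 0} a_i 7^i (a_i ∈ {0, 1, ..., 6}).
(a_0, …, a_3) = (6, 1, 5, 1)

v_7(3/4) = 0 (numerator and denominator both coprime to 7), so x ∈ ℤ_7^×. Compute digits iteratively via a_i = x_i mod 7, x_{i+1} = (x_i − a_i)/7, with x_0 = x:
  x_0 = 3/4;  a_0 = 6;  x_1 = (x_0 − 6)/7 = -3/4
  x_1 = -3/4;  a_1 = 1;  x_2 = (x_1 − 1)/7 = -1/4
  x_2 = -1/4;  a_2 = 5;  x_3 = (x_2 − 5)/7 = -3/4
  x_3 = -3/4;  a_3 = 1;  x_4 = (x_3 − 1)/7 = -1/4
Digits: (6, 1, 5, 1).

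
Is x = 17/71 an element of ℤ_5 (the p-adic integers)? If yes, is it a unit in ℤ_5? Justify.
x ∈ ℤ_5^× (unit); v_5(x) = 0

ℤ_5 = {x ∈ ℚ_5 : v_5(x) ≥ 0} and ℤ_5^× = {x ∈ ℤ_5 : v_5(x) = 0}. Here v_5(17/71) = v_5(num) − v_5(den) = 0; compare against these criteria.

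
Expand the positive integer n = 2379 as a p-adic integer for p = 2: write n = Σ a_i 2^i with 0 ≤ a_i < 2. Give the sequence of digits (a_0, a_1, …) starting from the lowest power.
(a_0, a_1, …) = (1, 1, 0, 1, 0, 0, 1, 0, 1, 0, 0, 1)

Repeated division by 2 gives the digits low-to-high: 2379 = 1 + 1·2^1 + 1·2^3 + 1·2^6 + 1·2^8 + 1·2^11. Digit sequence: (1, 1, 0, 1, 0, 0, 1, 0, 1, 0, 0, 1).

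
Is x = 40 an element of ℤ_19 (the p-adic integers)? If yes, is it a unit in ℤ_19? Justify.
x ∈ ℤ_19^× (unit); v_19(x) = 0

ℤ_19 = {x ∈ ℚ_19 : v_19(x) ≥ 0} and ℤ_19^× = {x ∈ ℤ_19 : v_19(x) = 0}. Here v_19(40) = v_19(num) − v_19(den) = 0; compare against these criteria.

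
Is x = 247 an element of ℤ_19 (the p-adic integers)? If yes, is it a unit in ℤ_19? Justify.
x ∈ ℤ_19 but not a unit; v_19(x) = 1 > 0

ℤ_19 = {x ∈ ℚ_19 : v_19(x) ≥ 0} and ℤ_19^× = {x ∈ ℤ_19 : v_19(x) = 0}. Here v_19(247) = v_19(num) − v_19(den) = 1; compare against these criteria.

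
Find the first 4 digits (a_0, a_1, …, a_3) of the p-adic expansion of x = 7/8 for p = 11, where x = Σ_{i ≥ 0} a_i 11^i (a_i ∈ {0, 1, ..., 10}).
(a_0, …, a_3) = (5, 1, 4, 1)

v_11(7/8) = 0 (numerator and denominator both coprime to 11), so x ∈ ℤ_11^×. Compute digits iteratively via a_i = x_i mod 11, x_{i+1} = (x_i − a_i)/11, with x_0 = x:
  x_0 = 7/8;  a_0 = 5;  x_1 = (x_0 − 5)/11 = -3/8
  x_1 = -3/8;  a_1 = 1;  x_2 = (x_1 − 1)/11 = -1/8
  x_2 = -1/8;  a_2 = 4;  x_3 = (x_2 − 4)/11 = -3/8
  x_3 = -3/8;  a_3 = 1;  x_4 = (x_3 − 1)/11 = -1/8
Digits: (5, 1, 4, 1).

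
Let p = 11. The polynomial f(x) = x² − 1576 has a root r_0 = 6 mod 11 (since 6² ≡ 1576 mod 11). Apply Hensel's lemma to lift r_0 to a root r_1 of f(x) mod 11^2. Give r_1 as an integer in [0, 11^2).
r_1 = 94 (mod 121)

Hensel's recurrence: r_{i+1} = r_i − f(r_i)·(f′(r_i))^{-1} mod 11^{i+2}, with f′(x) = 2x. Iterate:
  r_0 = 6 (mod 11)
  r_1 = 94 (mod 121)
Final: r_1 = 94, and one checks f(r_1) ≡ 0 mod 11^2.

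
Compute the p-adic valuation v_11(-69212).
v_11(-69212) = 3

v_11(n) is the largest exponent k such that 11^k divides n. Factor out: -69212 = -11^3 · 52. (Sign doesn't affect v_p.) So v_11(-69212) = 3.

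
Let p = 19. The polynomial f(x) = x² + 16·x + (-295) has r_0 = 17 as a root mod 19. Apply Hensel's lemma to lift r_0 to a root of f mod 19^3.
r_2 = 5470 (mod 6859)

Hensel: r_{i+1} = r_i − f(r_i)·(f′(r_i))^{-1} mod 19^{i+2}, f′(x) = 2x + 16. Iterate:
  r_0 = 17 (mod 19)
  r_1 = 55 (mod 361)
  r_2 = 5470 (mod 6859)
Final: r = 5470 satisfies f(r) ≡ 0 mod 19^3.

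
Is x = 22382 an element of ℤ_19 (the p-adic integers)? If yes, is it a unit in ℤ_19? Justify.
x ∈ ℤ_19 but not a unit; v_19(x) = 2 > 0

ℤ_19 = {x ∈ ℚ_19 : v_19(x) ≥ 0} and ℤ_19^× = {x ∈ ℤ_19 : v_19(x) = 0}. Here v_19(22382) = v_19(num) − v_19(den) = 2; compare against these criteria.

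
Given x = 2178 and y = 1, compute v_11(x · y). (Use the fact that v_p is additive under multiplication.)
v_11(2178) = 2

v_p(x) = 2 (factor: 2178 = 11^2 · 18); v_p(y) = 0 (factor: 1 = 11^0 · 1). Additivity: v_p(xy) = v_p(x) + v_p(y) = 2 + 0 = 2. (Direct check: xy = 2178 = 11^2 · (18).)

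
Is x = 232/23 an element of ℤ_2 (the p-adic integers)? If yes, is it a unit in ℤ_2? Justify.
x ∈ ℤ_2 but not a unit; v_2(x) = 3 > 0

ℤ_2 = {x ∈ ℚ_2 : v_2(x) ≥ 0} and ℤ_2^× = {x ∈ ℤ_2 : v_2(x) = 0}. Here v_2(232/23) = v_2(num) − v_2(den) = 3; compare against these criteria.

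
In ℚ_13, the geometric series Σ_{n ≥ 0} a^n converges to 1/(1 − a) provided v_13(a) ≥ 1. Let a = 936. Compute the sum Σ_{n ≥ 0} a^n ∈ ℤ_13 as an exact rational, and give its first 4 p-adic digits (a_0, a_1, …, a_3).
Σ a^n = 1/(1 − a) = -1/935;  first 4 digits = (1, 7, 2, 1)

v_13(a) = 1 ≥ 1, so the series converges in ℤ_13 to 1/(1 − a) = 1/(1 − 936) = -1/935. Expand this rational in ℤ_13: compute digits iteratively via d_i = x_i mod 13, x_{i+1} = (x_i − d_i)/13. The first 4 digits are (1, 7, 2, 1).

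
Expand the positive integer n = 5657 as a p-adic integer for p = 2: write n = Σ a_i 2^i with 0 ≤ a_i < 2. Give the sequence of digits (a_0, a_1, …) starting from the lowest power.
(a_0, a_1, …) = (1, 0, 0, 1, 1, 0, 0, 0, 0, 1, 1, 0, 1)

Repeated division by 2 gives the digits low-to-high: 5657 = 1 + 1·2^3 + 1·2^4 + 1·2^9 + 1·2^10 + 1·2^12. Digit sequence: (1, 0, 0, 1, 1, 0, 0, 0, 0, 1, 1, 0, 1).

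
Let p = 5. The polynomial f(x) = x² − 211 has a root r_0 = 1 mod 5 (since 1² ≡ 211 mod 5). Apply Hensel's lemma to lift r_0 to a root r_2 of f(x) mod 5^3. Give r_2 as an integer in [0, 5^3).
r_2 = 31 (mod 125)

Hensel's recurrence: r_{i+1} = r_i − f(r_i)·(f′(r_i))^{-1} mod 5^{i+2}, with f′(x) = 2x. Iterate:
  r_0 = 1 (mod 5)
  r_1 = 6 (mod 25)
  r_2 = 31 (mod 125)
Final: r_2 = 31, and one checks f(r_2) ≡ 0 mod 5^3.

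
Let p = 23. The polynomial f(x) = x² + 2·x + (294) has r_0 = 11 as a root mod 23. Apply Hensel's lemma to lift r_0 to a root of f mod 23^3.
r_2 = 1161 (mod 12167)

Hensel: r_{i+1} = r_i − f(r_i)·(f′(r_i))^{-1} mod 23^{i+2}, f′(x) = 2x + 2. Iterate:
  r_0 = 11 (mod 23)
  r_1 = 103 (mod 529)
  r_2 = 1161 (mod 12167)
Final: r = 1161 satisfies f(r) ≡ 0 mod 23^3.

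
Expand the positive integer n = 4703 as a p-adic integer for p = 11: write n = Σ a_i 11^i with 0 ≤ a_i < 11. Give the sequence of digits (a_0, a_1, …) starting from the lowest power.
(a_0, a_1, …) = (6, 9, 5, 3)

Repeated division by 11 gives the digits low-to-high: 4703 = 6 + 9·11^1 + 5·11^2 + 3·11^3. Digit sequence: (6, 9, 5, 3).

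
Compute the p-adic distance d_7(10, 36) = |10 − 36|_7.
d_7(10, 36) = 1

Step 1 — x − y = 10 − 36 = -26. Step 2 — v_7(-26) = 0 (factor: -26 = −(7^0 · 26); the sign does not affect v_p). Step 3 — |x − y|_7 = 7^{0} = 1.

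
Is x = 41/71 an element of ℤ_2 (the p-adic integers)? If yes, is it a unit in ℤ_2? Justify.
x ∈ ℤ_2^× (unit); v_2(x) = 0

ℤ_2 = {x ∈ ℚ_2 : v_2(x) ≥ 0} and ℤ_2^× = {x ∈ ℤ_2 : v_2(x) = 0}. Here v_2(41/71) = v_2(num) − v_2(den) = 0; compare against these criteria.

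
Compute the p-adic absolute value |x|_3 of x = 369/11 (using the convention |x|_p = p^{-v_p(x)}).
|369/11|_3 = 1/9

Step 1 — compute v_3(x) by factoring powers of 3 out of the numerator and denominator: v_3(369/11) = 2. Step 2 — apply |x|_p = p^{-v_p(x)} = 3^{-2} = 1/9.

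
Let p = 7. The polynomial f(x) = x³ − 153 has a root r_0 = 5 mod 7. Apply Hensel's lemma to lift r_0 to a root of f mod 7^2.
r_1 = 40 (mod 49)

Hensel: r_{i+1} = r_i − f(r_i)/f′(r_i) mod 7^{i+2}, where f′(x) = 3x². Iterate:
  r_0 = 5 (mod 7)
  r_1 = 40 (mod 49)
Final: r = 40 with f(r) ≡ 0 mod 7^2.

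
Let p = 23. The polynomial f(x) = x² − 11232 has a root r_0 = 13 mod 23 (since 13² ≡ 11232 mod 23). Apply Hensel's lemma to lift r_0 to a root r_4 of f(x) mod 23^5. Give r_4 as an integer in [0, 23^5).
r_4 = 6320666 (mod 6436343)

Hensel's recurrence: r_{i+1} = r_i − f(r_i)·(f′(r_i))^{-1} mod 23^{i+2}, with f′(x) = 2x. Iterate:
  r_0 = 13 (mod 23)
  r_1 = 174 (mod 529)
  r_2 = 5993 (mod 12167)
  r_3 = 164164 (mod 279841)
  r_4 = 6320666 (mod 6436343)
Final: r_4 = 6320666, and one checks f(r_4) ≡ 0 mod 23^5.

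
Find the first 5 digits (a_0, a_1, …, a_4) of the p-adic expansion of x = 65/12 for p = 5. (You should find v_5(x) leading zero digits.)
(a_0, …, a_4) = (0, 4, 4, 2, 4)

v_5(65/12) = 1, so a_0 = ... = a_0 = 0. Factor out: x = 5^1 · u with u = 13/12 a unit in ℤ_5. Expand u iteratively via a_{v+i} = u_i mod 5, u_{i+1} = (u_i − a_{v+i})/5:
  u_0 = 13/12;  a_1 = 4;  u_1 = (u_0 − 4)/5 = -7/12
  u_1 = -7/12;  a_2 = 4;  u_2 = (u_1 − 4)/5 = -11/12
  u_2 = -11/12;  a_3 = 2;  u_3 = (u_2 − 2)/5 = -7/12
  u_3 = -7/12;  a_4 = 4;  u_4 = (u_3 − 4)/5 = -11/12
Digits: (0, 4, 4, 2, 4).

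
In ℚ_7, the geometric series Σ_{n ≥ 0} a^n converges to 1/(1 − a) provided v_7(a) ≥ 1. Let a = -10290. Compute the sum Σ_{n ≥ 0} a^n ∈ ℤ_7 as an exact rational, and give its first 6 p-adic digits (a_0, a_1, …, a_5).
Σ a^n = 1/(1 − a) = 1/10291;  first 6 digits = (1, 0, 0, 5, 2, 6)

v_7(a) = 3 ≥ 1, so the series converges in ℤ_7 to 1/(1 − a) = 1/(1 − (-10290)) = 1/10291. Expand this rational in ℤ_7: compute digits iteratively via d_i = x_i mod 7, x_{i+1} = (x_i − d_i)/7. The first 6 digits are (1, 0, 0, 5, 2, 6).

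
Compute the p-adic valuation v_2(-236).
v_2(-236) = 2

v_2(n) is the largest exponent k such that 2^k divides n. Factor out: -236 = -2^2 · 59. (Sign doesn't affect v_p.) So v_2(-236) = 2.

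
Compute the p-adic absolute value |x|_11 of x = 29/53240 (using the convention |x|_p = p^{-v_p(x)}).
|29/53240|_11 = 1331

Step 1 — compute v_11(x) by factoring powers of 11 out of the numerator and denominator: v_11(29/53240) = -3. Step 2 — apply |x|_p = p^{-v_p(x)} = 11^{3} = 1331.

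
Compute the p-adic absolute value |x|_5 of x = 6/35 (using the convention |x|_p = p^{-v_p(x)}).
|6/35|_5 = 5

Step 1 — compute v_5(x) by factoring powers of 5 out of the numerator and denominator: v_5(6/35) = -1. Step 2 — apply |x|_p = p^{-v_p(x)} = 5^{1} = 5.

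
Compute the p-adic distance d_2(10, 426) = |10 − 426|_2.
d_2(10, 426) = 1/32

Step 1 — x − y = 10 − 426 = -416. Step 2 — v_2(-416) = 5 (factor: -416 = −(2^5 · 13); the sign does not affect v_p). Step 3 — |x − y|_2 = 2^{-5} = 1/32.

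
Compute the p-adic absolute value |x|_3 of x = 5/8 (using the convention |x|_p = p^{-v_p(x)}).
|5/8|_3 = 1

Step 1 — compute v_3(x) by factoring powers of 3 out of the numerator and denominator: v_3(5/8) = 0. Step 2 — apply |x|_p = p^{-v_p(x)} = 3^{0} = 1.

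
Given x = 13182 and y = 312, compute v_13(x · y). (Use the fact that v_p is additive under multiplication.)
v_13(4112784) = 4

v_p(x) = 3 (factor: 13182 = 13^3 · 6); v_p(y) = 1 (factor: 312 = 13^1 · 24). Additivity: v_p(xy) = v_p(x) + v_p(y) = 3 + 1 = 4. (Direct check: xy = 4112784 = 13^4 · (144).)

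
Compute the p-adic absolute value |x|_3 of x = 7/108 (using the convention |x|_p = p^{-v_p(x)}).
|7/108|_3 = 27

Step 1 — compute v_3(x) by factoring powers of 3 out of the numerator and denominator: v_3(7/108) = -3. Step 2 — apply |x|_p = p^{-v_p(x)} = 3^{3} = 27.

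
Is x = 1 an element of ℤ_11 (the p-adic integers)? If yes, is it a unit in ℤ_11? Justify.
x ∈ ℤ_11^× (unit); v_11(x) = 0

ℤ_11 = {x ∈ ℚ_11 : v_11(x) ≥ 0} and ℤ_11^× = {x ∈ ℤ_11 : v_11(x) = 0}. Here v_11(1) = v_11(num) − v_11(den) = 0; compare against these criteria.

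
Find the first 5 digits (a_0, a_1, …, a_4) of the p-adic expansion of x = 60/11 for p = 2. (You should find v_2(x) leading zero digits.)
(a_0, …, a_4) = (0, 0, 1, 0, 1)

v_2(60/11) = 2, so a_0 = ... = a_1 = 0. Factor out: x = 2^2 · u with u = 15/11 a unit in ℤ_2. Expand u iteratively via a_{v+i} = u_i mod 2, u_{i+1} = (u_i − a_{v+i})/2:
  u_0 = 15/11;  a_2 = 1;  u_1 = (u_0 − 1)/2 = 2/11
  u_1 = 2/11;  a_3 = 0;  u_2 = (u_1 − 0)/2 = 1/11
  u_2 = 1/11;  a_4 = 1;  u_3 = (u_2 − 1)/2 = -5/11
Digits: (0, 0, 1, 0, 1).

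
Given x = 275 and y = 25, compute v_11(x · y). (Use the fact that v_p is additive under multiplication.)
v_11(6875) = 1

v_p(x) = 1 (factor: 275 = 11^1 · 25); v_p(y) = 0 (factor: 25 = 11^0 · 25). Additivity: v_p(xy) = v_p(x) + v_p(y) = 1 + 0 = 1. (Direct check: xy = 6875 = 11^1 · (625).)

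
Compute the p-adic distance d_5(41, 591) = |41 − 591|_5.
d_5(41, 591) = 1/25

Step 1 — x − y = 41 − 591 = -550. Step 2 — v_5(-550) = 2 (factor: -550 = −(5^2 · 22); the sign does not affect v_p). Step 3 — |x − y|_5 = 5^{-2} = 1/25.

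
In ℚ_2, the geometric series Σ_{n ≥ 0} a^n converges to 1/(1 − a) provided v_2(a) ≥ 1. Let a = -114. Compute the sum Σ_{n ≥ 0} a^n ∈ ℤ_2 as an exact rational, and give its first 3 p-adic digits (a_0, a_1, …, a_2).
Σ a^n = 1/(1 − a) = 1/115;  first 3 digits = (1, 1, 0)

v_2(a) = 1 ≥ 1, so the series converges in ℤ_2 to 1/(1 − a) = 1/(1 − (-114)) = 1/115. Expand this rational in ℤ_2: compute digits iteratively via d_i = x_i mod 2, x_{i+1} = (x_i − d_i)/2. The first 3 digits are (1, 1, 0).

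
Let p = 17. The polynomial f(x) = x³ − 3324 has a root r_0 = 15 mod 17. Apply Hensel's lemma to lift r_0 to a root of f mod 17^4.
r_3 = 4707 (mod 83521)

Hensel: r_{i+1} = r_i − f(r_i)/f′(r_i) mod 17^{i+2}, where f′(x) = 3x². Iterate:
  r_0 = 15 (mod 17)
  r_1 = 83 (mod 289)
  r_2 = 4707 (mod 4913)
  r_3 = 4707 (mod 83521)
Final: r = 4707 with f(r) ≡ 0 mod 17^4.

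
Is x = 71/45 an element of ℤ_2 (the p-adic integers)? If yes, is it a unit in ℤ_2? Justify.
x ∈ ℤ_2^× (unit); v_2(x) = 0

ℤ_2 = {x ∈ ℚ_2 : v_2(x) ≥ 0} and ℤ_2^× = {x ∈ ℤ_2 : v_2(x) = 0}. Here v_2(71/45) = v_2(num) − v_2(den) = 0; compare against these criteria.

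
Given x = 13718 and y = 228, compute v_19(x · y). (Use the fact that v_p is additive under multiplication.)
v_19(3127704) = 4

v_p(x) = 3 (factor: 13718 = 19^3 · 2); v_p(y) = 1 (factor: 228 = 19^1 · 12). Additivity: v_p(xy) = v_p(x) + v_p(y) = 3 + 1 = 4. (Direct check: xy = 3127704 = 19^4 · (24).)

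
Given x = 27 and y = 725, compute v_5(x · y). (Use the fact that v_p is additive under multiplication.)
v_5(19575) = 2

v_p(x) = 0 (factor: 27 = 5^0 · 27); v_p(y) = 2 (factor: 725 = 5^2 · 29). Additivity: v_p(xy) = v_p(x) + v_p(y) = 0 + 2 = 2. (Direct check: xy = 19575 = 5^2 · (783).)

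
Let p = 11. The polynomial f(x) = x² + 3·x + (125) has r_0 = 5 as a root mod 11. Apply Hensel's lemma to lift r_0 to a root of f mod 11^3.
r_2 = 467 (mod 1331)

Hensel: r_{i+1} = r_i − f(r_i)·(f′(r_i))^{-1} mod 11^{i+2}, f′(x) = 2x + 3. Iterate:
  r_0 = 5 (mod 11)
  r_1 = 104 (mod 121)
  r_2 = 467 (mod 1331)
Final: r = 467 satisfies f(r) ≡ 0 mod 11^3.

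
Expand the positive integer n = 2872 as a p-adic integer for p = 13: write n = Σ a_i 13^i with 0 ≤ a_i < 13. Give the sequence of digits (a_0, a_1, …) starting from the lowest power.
(a_0, a_1, …) = (12, 12, 3, 1)

Repeated division by 13 gives the digits low-to-high: 2872 = 12 + 12·13^1 + 3·13^2 + 1·13^3. Digit sequence: (12, 12, 3, 1).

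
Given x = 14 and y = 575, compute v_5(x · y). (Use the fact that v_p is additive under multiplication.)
v_5(8050) = 2

v_p(x) = 0 (factor: 14 = 5^0 · 14); v_p(y) = 2 (factor: 575 = 5^2 · 23). Additivity: v_p(xy) = v_p(x) + v_p(y) = 0 + 2 = 2. (Direct check: xy = 8050 = 5^2 · (322).)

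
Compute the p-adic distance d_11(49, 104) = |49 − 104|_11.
d_11(49, 104) = 1/11

Step 1 — x − y = 49 − 104 = -55. Step 2 — v_11(-55) = 1 (factor: -55 = −(11^1 · 5); the sign does not affect v_p). Step 3 — |x − y|_11 = 11^{-1} = 1/11.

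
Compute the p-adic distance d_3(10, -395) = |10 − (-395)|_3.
d_3(10, -395) = 1/81

Step 1 — x − y = 10 − (-395) = 405. Step 2 — v_3(405) = 4 (factor: 405 = (3^4 · 5); the sign does not affect v_p). Step 3 — |x − y|_3 = 3^{-4} = 1/81.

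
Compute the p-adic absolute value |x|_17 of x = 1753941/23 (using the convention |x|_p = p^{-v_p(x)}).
|1753941/23|_17 = 1/83521

Step 1 — compute v_17(x) by factoring powers of 17 out of the numerator and denominator: v_17(1753941/23) = 4. Step 2 — apply |x|_p = p^{-v_p(x)} = 17^{-4} = 1/83521.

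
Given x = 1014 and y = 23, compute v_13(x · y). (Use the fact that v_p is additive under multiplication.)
v_13(23322) = 2

v_p(x) = 2 (factor: 1014 = 13^2 · 6); v_p(y) = 0 (factor: 23 = 13^0 · 23). Additivity: v_p(xy) = v_p(x) + v_p(y) = 2 + 0 = 2. (Direct check: xy = 23322 = 13^2 · (138).)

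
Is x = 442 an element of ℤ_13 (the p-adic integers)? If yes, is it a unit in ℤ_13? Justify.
x ∈ ℤ_13 but not a unit; v_13(x) = 1 > 0

ℤ_13 = {x ∈ ℚ_13 : v_13(x) ≥ 0} and ℤ_13^× = {x ∈ ℤ_13 : v_13(x) = 0}. Here v_13(442) = v_13(num) − v_13(den) = 1; compare against these criteria.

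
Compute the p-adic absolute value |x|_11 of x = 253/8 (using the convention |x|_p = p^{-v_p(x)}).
|253/8|_11 = 1/11

Step 1 — compute v_11(x) by factoring powers of 11 out of the numerator and denominator: v_11(253/8) = 1. Step 2 — apply |x|_p = p^{-v_p(x)} = 11^{-1} = 1/11.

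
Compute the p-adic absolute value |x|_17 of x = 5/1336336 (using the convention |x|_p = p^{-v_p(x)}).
|5/1336336|_17 = 83521

Step 1 — compute v_17(x) by factoring powers of 17 out of the numerator and denominator: v_17(5/1336336) = -4. Step 2 — apply |x|_p = p^{-v_p(x)} = 17^{4} = 83521.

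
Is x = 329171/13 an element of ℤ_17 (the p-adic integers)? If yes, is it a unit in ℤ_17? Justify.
x ∈ ℤ_17 but not a unit; v_17(x) = 3 > 0

ℤ_17 = {x ∈ ℚ_17 : v_17(x) ≥ 0} and ℤ_17^× = {x ∈ ℤ_17 : v_17(x) = 0}. Here v_17(329171/13) = v_17(num) − v_17(den) = 3; compare against these criteria.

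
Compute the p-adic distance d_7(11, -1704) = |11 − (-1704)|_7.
d_7(11, -1704) = 1/343

Step 1 — x − y = 11 − (-1704) = 1715. Step 2 — v_7(1715) = 3 (factor: 1715 = (7^3 · 5); the sign does not affect v_p). Step 3 — |x − y|_7 = 7^{-3} = 1/343.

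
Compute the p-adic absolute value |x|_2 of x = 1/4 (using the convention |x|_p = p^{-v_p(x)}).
|1/4|_2 = 4

Step 1 — compute v_2(x) by factoring powers of 2 out of the numerator and denominator: v_2(1/4) = -2. Step 2 — apply |x|_p = p^{-v_p(x)} = 2^{2} = 4.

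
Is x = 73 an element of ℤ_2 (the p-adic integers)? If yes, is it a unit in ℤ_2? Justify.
x ∈ ℤ_2^× (unit); v_2(x) = 0

ℤ_2 = {x ∈ ℚ_2 : v_2(x) ≥ 0} and ℤ_2^× = {x ∈ ℤ_2 : v_2(x) = 0}. Here v_2(73) = v_2(num) − v_2(den) = 0; compare against these criteria.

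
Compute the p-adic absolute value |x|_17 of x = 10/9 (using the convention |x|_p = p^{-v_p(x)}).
|10/9|_17 = 1

Step 1 — compute v_17(x) by factoring powers of 17 out of the numerator and denominator: v_17(10/9) = 0. Step 2 — apply |x|_p = p^{-v_p(x)} = 17^{0} = 1.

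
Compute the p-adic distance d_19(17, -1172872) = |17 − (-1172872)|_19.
d_19(17, -1172872) = 1/130321

Step 1 — x − y = 17 − (-1172872) = 1172889. Step 2 — v_19(1172889) = 4 (factor: 1172889 = (19^4 · 9); the sign does not affect v_p). Step 3 — |x − y|_19 = 19^{-4} = 1/130321.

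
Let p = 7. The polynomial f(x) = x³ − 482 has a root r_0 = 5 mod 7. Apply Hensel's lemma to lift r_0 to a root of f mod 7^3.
r_2 = 96 (mod 343)

Hensel: r_{i+1} = r_i − f(r_i)/f′(r_i) mod 7^{i+2}, where f′(x) = 3x². Iterate:
  r_0 = 5 (mod 7)
  r_1 = 47 (mod 49)
  r_2 = 96 (mod 343)
Final: r = 96 with f(r) ≡ 0 mod 7^3.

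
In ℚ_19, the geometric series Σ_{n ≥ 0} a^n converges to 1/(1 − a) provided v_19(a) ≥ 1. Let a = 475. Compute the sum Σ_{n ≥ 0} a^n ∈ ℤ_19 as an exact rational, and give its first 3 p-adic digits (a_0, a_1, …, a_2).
Σ a^n = 1/(1 − a) = -1/474;  first 3 digits = (1, 6, 18)

v_19(a) = 1 ≥ 1, so the series converges in ℤ_19 to 1/(1 − a) = 1/(1 − 475) = -1/474. Expand this rational in ℤ_19: compute digits iteratively via d_i = x_i mod 19, x_{i+1} = (x_i − d_i)/19. The first 3 digits are (1, 6, 18).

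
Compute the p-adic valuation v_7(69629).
v_7(69629) = 4

v_7(n) is the largest exponent k such that 7^k divides n. Factor out: 69629 = 7^4 · 29. (Sign doesn't affect v_p.) So v_7(69629) = 4.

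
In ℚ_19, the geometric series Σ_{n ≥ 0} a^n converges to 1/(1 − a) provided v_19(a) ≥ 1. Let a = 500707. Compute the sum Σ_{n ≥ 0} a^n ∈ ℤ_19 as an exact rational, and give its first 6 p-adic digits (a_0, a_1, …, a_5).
Σ a^n = 1/(1 − a) = -1/500706;  first 6 digits = (1, 0, 0, 16, 3, 0)

v_19(a) = 3 ≥ 1, so the series converges in ℤ_19 to 1/(1 − a) = 1/(1 − 500707) = -1/500706. Expand this rational in ℤ_19: compute digits iteratively via d_i = x_i mod 19, x_{i+1} = (x_i − d_i)/19. The first 6 digits are (1, 0, 0, 16, 3, 0).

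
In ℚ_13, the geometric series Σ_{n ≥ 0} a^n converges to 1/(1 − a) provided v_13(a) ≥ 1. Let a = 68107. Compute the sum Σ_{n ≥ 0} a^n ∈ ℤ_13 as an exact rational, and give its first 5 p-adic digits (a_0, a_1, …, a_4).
Σ a^n = 1/(1 − a) = -1/68106;  first 5 digits = (1, 0, 0, 5, 2)

v_13(a) = 3 ≥ 1, so the series converges in ℤ_13 to 1/(1 − a) = 1/(1 − 68107) = -1/68106. Expand this rational in ℤ_13: compute digits iteratively via d_i = x_i mod 13, x_{i+1} = (x_i − d_i)/13. The first 5 digits are (1, 0, 0, 5, 2).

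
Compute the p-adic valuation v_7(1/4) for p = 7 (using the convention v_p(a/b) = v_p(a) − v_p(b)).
v_7(1/4) = 0

Factor powers of 7 from the numerator and denominator of the reduced fraction: 1 = 7^0 · 1 and 4 = 7^0 · 4. Apply v_p(a/b) = v_p(a) − v_p(b): v_7(1/4) = 0 − 0 = 0.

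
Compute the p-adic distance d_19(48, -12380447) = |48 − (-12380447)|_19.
d_19(48, -12380447) = 1/2476099

Step 1 — x − y = 48 − (-12380447) = 12380495. Step 2 — v_19(12380495) = 5 (factor: 12380495 = (19^5 · 5); the sign does not affect v_p). Step 3 — |x − y|_19 = 19^{-5} = 1/2476099.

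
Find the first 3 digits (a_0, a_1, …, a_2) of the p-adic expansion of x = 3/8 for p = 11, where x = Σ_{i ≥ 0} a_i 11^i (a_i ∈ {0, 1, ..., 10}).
(a_0, …, a_2) = (10, 6, 9)

v_11(3/8) = 0 (numerator and denominator both coprime to 11), so x ∈ ℤ_11^×. Compute digits iteratively via a_i = x_i mod 11, x_{i+1} = (x_i − a_i)/11, with x_0 = x:
  x_0 = 3/8;  a_0 = 10;  x_1 = (x_0 − 10)/11 = -7/8
  x_1 = -7/8;  a_1 = 6;  x_2 = (x_1 − 6)/11 = -5/8
  x_2 = -5/8;  a_2 = 9;  x_3 = (x_2 − 9)/11 = -7/8
Digits: (10, 6, 9).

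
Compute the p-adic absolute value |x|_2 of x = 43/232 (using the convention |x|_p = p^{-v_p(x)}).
|43/232|_2 = 8

Step 1 — compute v_2(x) by factoring powers of 2 out of the numerator and denominator: v_2(43/232) = -3. Step 2 — apply |x|_p = p^{-v_p(x)} = 2^{3} = 8.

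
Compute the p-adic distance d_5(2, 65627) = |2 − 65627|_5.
d_5(2, 65627) = 1/3125

Step 1 — x − y = 2 − 65627 = -65625. Step 2 — v_5(-65625) = 5 (factor: -65625 = −(5^5 · 21); the sign does not affect v_p). Step 3 — |x − y|_5 = 5^{-5} = 1/3125.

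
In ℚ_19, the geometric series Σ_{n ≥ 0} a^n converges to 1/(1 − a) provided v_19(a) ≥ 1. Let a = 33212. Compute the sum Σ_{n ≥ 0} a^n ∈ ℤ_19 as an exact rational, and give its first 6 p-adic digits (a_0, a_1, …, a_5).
Σ a^n = 1/(1 − a) = -1/33211;  first 6 digits = (1, 0, 16, 4, 9, 8)

v_19(a) = 2 ≥ 1, so the series converges in ℤ_19 to 1/(1 − a) = 1/(1 − 33212) = -1/33211. Expand this rational in ℤ_19: compute digits iteratively via d_i = x_i mod 19, x_{i+1} = (x_i − d_i)/19. The first 6 digits are (1, 0, 16, 4, 9, 8).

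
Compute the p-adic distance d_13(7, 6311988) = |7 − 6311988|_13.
d_13(7, 6311988) = 1/371293

Step 1 — x − y = 7 − 6311988 = -6311981. Step 2 — v_13(-6311981) = 5 (factor: -6311981 = −(13^5 · 17); the sign does not affect v_p). Step 3 — |x − y|_13 = 13^{-5} = 1/371293.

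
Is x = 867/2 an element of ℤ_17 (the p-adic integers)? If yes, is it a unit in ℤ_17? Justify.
x ∈ ℤ_17 but not a unit; v_17(x) = 2 > 0

ℤ_17 = {x ∈ ℚ_17 : v_17(x) ≥ 0} and ℤ_17^× = {x ∈ ℤ_17 : v_17(x) = 0}. Here v_17(867/2) = v_17(num) − v_17(den) = 2; compare against these criteria.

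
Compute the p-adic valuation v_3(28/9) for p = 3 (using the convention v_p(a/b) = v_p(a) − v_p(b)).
v_3(28/9) = -2

Factor powers of 3 from the numerator and denominator of the reduced fraction: 28 = 3^0 · 28 and 9 = 3^2 · 1. Apply v_p(a/b) = v_p(a) − v_p(b): v_3(28/9) = 0 − 2 = -2.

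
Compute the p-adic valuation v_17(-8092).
v_17(-8092) = 2

v_17(n) is the largest exponent k such that 17^k divides n. Factor out: -8092 = -17^2 · 28. (Sign doesn't affect v_p.) So v_17(-8092) = 2.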